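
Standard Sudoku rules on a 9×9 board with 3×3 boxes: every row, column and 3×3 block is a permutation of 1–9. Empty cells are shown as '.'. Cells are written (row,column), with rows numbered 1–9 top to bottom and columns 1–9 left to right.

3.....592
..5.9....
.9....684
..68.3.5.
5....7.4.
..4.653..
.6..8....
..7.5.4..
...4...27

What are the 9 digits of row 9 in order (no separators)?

(3,4) = 5: in row 3, 5 can only go here (every other open cell in that row sees a 5).
(3,5) = 3: in row 3, 3 can only go here (every other open cell in that row sees a 3).
(9,5) = 1: row 9 has {2,4,7}; col 5 has {3,5,6,8,9}; box has {4,5,8} → only 1 remains.
(5,5) = 2: row 5 has {4,5,7}; col 5 has {1,3,5,6,8,9}; box has {3,5,6,7,8} → only 2 remains.
(4,5) = 4: row 4 has {3,5,6,8}; col 5 has {1,2,3,5,6,8,9}; box has {2,3,5,6,7,8} → only 4 remains.
(1,5) = 7: row 1 has {2,3,5,9}; col 5 has {1,2,3,4,5,6,8,9}; box has {3,5,9} → only 7 remains.
(3,1) = 7: in row 3, 7 can only go here (every other open cell in that row sees a 7).
(5,9) = 6: in row 5, 6 can only go here (every other open cell in that row sees a 6).
(7,1) = 4: in row 7, 4 can only go here (every other open cell in that row sees a 4).
(7,9) = 5: in row 7, 5 can only go here (every other open cell in that row sees a 5).
(7,4) = 7: in row 7, 7 can only go here (every other open cell in that row sees a 7).
(9,2) = 5: in row 9, 5 can only go here (every other open cell in that row sees a 5).
(9,6) = 6: in row 9, 6 can only go here (every other open cell in that row sees a 6).
(1,4) = 6: in row 1, 6 can only go here (every other open cell in that row sees a 6).
(2,1) = 6: in row 2, 6 can only go here (every other open cell in that row sees a 6).
(8,8) = 6: in row 8, 6 can only go here (every other open cell in that row sees a 6).
(9,3) = 3: in row 9, 3 can only go here (every other open cell in that row sees a 3).
(5,2) = 3: in row 5, 3 can only go here (every other open cell in that row sees a 3).
(7,8) = 3: in row 7, 3 can only go here (every other open cell in that row sees a 3).
(2,9) = 3: in row 2, 3 can only go here (every other open cell in that row sees a 3).
(8,4) = 3: in row 8, 3 can only go here (every other open cell in that row sees a 3).
(2,4) = 2: in column 4, 2 can only go here (every other open cell in that column sees a 2).
(3,6) = 1: row 3 has {3,4,5,6,7,8,9}; col 6 has {3,5,6,7}; box has {2,3,5,6,7,9} → only 1 remains.
(3,3) = 2: row 3 has {1,3,4,5,6,7,8,9}; col 3 has {3,4,5,6,7}; box has {3,5,6,7,9} → only 2 remains.
(7,6) = 2: in row 7, 2 can only go here (every other open cell in that row sees a 2).
(8,6) = 9: row 8 has {3,4,5,6,7}; col 6 has {1,2,3,5,6,7}; box has {1,2,3,4,5,6,7,8} → only 9 remains.
(4,7) = 2: in column 7, 2 can only go here (every other open cell in that column sees a 2).
(4,2) = 7: in row 4, 7 can only go here (every other open cell in that row sees a 7).
(6,8) = 7: in row 6, 7 can only go here (every other open cell in that row sees a 7).
(2,8) = 1: row 2 has {2,3,5,6,9}; col 8 has {2,3,4,5,6,7,8,9}; box has {2,3,4,5,6,8,9} → only 1 remains.
(2,7) = 7: row 2 has {1,2,3,5,6,9}; col 7 has {2,3,4,5,6}; box has {1,2,3,4,5,6,8,9} → only 7 remains.
Singles propagation stalls; (9,1) is still open with candidates {8,9}.
  Try (9,1) = 9: this forces (4,1)=1, (4,9)=9, (7,3)=1, (7,7)=9, (9,7)=8, (1,3)=8; then row 5 has no cell left for 8 — contradiction.
So (9,1) = 8.
(9,7) = 9: row 9 has {1,2,3,4,5,6,7,8}; col 7 has {2,3,4,5,6,7}; box has {2,3,4,5,6,7} → only 9 remains.

853416927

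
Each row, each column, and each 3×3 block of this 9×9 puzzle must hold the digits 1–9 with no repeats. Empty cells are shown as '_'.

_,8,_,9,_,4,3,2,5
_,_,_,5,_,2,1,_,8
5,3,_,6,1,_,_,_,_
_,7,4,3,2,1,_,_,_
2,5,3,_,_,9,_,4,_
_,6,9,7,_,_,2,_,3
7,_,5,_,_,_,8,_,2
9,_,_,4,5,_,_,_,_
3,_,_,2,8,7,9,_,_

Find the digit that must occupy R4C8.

9

R1C5 = 7: row 1 has {2,3,4,5,8,9}; col 5 has {1,2,5,8}; box has {1,2,4,5,6,9} → only 7 remains.
R2C5 = 3: row 2 has {1,2,5,8}; col 5 has {1,2,5,7,8}; box has {1,2,4,5,6,7,9} → only 3 remains.
R3C6 = 8: row 3 has {1,3,5,6}; col 6 has {1,2,4,7,9}; box has {1,2,3,4,5,6,7,9} → only 8 remains.
R4C1 = 8: row 4 has {1,2,3,4,7}; col 1 has {2,3,5,7,9}; box has {2,3,4,5,6,7,9} → only 8 remains.
R5C4 = 8: row 5 has {2,3,4,5,9}; col 4 has {2,3,4,5,6,7,9}; box has {1,2,3,7,9} → only 8 remains.
R5C5 = 6: row 5 has {2,3,4,5,8,9}; col 5 has {1,2,3,5,7,8}; box has {1,2,3,7,8,9} → only 6 remains.
R5C7 = 7: row 5 has {2,3,4,5,6,8,9}; col 7 has {1,2,3,8,9}; box has {2,3,4} → only 7 remains.
R5C9 = 1: row 5 has {2,3,4,5,6,7,8,9}; col 9 has {2,3,5,8}; box has {2,3,4,7} → only 1 remains.
R6C1 = 1: row 6 has {2,3,6,7,9}; col 1 has {2,3,5,7,8,9}; box has {2,3,4,5,6,7,8,9} → only 1 remains.
R6C5 = 4: row 6 has {1,2,3,6,7,9}; col 5 has {1,2,3,5,6,7,8}; box has {1,2,3,6,7,8,9} → only 4 remains.
R6C6 = 5: row 6 has {1,2,3,4,6,7,9}; col 6 has {1,2,4,7,8,9}; box has {1,2,3,4,6,7,8,9} → only 5 remains.
R6C8 = 8: row 6 has {1,2,3,4,5,6,7,9}; col 8 has {2,4}; box has {1,2,3,4,7} → only 8 remains.
R7C4 = 1: row 7 has {2,5,7,8}; col 4 has {2,3,4,5,6,7,8,9}; box has {2,4,5,7,8} → only 1 remains.
R7C5 = 9: row 7 has {1,2,5,7,8}; col 5 has {1,2,3,4,5,6,7,8}; box has {1,2,4,5,7,8} → only 9 remains.
R8C7 = 6: row 8 has {4,5,9}; col 7 has {1,2,3,7,8,9}; box has {2,8,9} → only 6 remains.
R8C9 = 7: row 8 has {4,5,6,9}; col 9 has {1,2,3,5,8}; box has {2,6,8,9} → only 7 remains.
R9C9 = 4: row 9 has {2,3,7,8,9}; col 9 has {1,2,3,5,7,8}; box has {2,6,7,8,9} → only 4 remains.
R1C1 = 6: row 1 has {2,3,4,5,7,8,9}; col 1 has {1,2,3,5,7,8,9}; box has {3,5,8} → only 6 remains.
R1C3 = 1: row 1 has {2,3,4,5,6,7,8,9}; col 3 has {3,4,5,9}; box has {3,5,6,8} → only 1 remains.
R2C1 = 4: row 2 has {1,2,3,5,8}; col 1 has {1,2,3,5,6,7,8,9}; box has {1,3,5,6,8} → only 4 remains.
R2C2 = 9: row 2 has {1,2,3,4,5,8}; col 2 has {3,5,6,7,8}; box has {1,3,4,5,6,8} → only 9 remains.
R2C3 = 7: row 2 has {1,2,3,4,5,8,9}; col 3 has {1,3,4,5,9}; box has {1,3,4,5,6,8,9} → only 7 remains.
R2C8 = 6: row 2 has {1,2,3,4,5,7,8,9}; col 8 has {2,4,8}; box has {1,2,3,5,8} → only 6 remains.
R3C3 = 2: row 3 has {1,3,5,6,8}; col 3 has {1,3,4,5,7,9}; box has {1,3,4,5,6,7,8,9} → only 2 remains.
R3C7 = 4: row 3 has {1,2,3,5,6,8}; col 7 has {1,2,3,6,7,8,9}; box has {1,2,3,5,6,8} → only 4 remains.
R3C9 = 9: row 3 has {1,2,3,4,5,6,8}; col 9 has {1,2,3,4,5,7,8}; box has {1,2,3,4,5,6,8} → only 9 remains.
R4C7 = 5: row 4 has {1,2,3,4,7,8}; col 7 has {1,2,3,4,6,7,8,9}; box has {1,2,3,4,7,8} → only 5 remains.
R4C8 = 9: row 4 has {1,2,3,4,5,7,8}; col 8 has {2,4,6,8}; box has {1,2,3,4,5,7,8} → only 9 remains.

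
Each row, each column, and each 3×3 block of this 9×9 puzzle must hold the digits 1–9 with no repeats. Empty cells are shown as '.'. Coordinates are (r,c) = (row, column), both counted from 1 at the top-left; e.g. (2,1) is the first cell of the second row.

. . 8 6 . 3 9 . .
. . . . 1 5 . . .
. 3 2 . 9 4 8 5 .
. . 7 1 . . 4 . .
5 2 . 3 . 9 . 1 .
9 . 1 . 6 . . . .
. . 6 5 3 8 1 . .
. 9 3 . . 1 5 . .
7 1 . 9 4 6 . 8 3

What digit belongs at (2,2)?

7

(3,4) = 7 (sole candidate).
(4,6) = 2 (sole candidate).
(5,3) = 4 (sole candidate).
(6,2) = 8 (sole candidate).
(6,4) = 4 (sole candidate).
(6,6) = 7 (sole candidate).
(7,2) = 4 (sole candidate).
(8,4) = 2 (sole candidate).
(8,5) = 7 (sole candidate).
(9,3) = 5 (sole candidate).
(9,7) = 2 (sole candidate).
(1,5) = 2 (sole candidate).
(2,3) = 9 (sole candidate).
(2,4) = 8 (sole candidate).
(4,2) = 6 (sole candidate).
(5,5) = 8 (sole candidate).
(6,7) = 3 (sole candidate).
(6,8) = 2 (sole candidate).
(6,9) = 5 (sole candidate).
(7,1) = 2 (sole candidate).
(8,1) = 8 (sole candidate).
(2,2) = 7: row 2 has {1,5,8,9}; col 2 has {1,2,3,4,6,8,9}; box has {2,3,8,9} → only 7 remains.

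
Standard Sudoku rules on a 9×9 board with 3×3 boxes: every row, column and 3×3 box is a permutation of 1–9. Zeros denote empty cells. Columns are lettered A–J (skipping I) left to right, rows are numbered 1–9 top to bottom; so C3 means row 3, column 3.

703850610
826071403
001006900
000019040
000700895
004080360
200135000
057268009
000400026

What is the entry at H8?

3

J1 = 2 (sole candidate).
D2 = 9 (sole candidate).
H2 = 5 (sole candidate).
B3 = 4 (sole candidate).
D3 = 3 (sole candidate).
E3 = 2 (sole candidate).
J4 = 7 (sole candidate).
C5 = 2 (sole candidate).
E5 = 4 (sole candidate).
F5 = 3 (sole candidate).
D6 = 5 (sole candidate).
F6 = 2 (sole candidate).
J6 = 1 (sole candidate).
G7 = 7 (sole candidate).
H7 = 8 (sole candidate).
J7 = 4 (sole candidate).
G8 = 1 (sole candidate).
H8 = 3: row 8 has {1,2,5,6,7,8,9}; col 8 has {1,2,4,5,6,8,9}; box has {1,2,4,6,7,8,9} → only 3 remains.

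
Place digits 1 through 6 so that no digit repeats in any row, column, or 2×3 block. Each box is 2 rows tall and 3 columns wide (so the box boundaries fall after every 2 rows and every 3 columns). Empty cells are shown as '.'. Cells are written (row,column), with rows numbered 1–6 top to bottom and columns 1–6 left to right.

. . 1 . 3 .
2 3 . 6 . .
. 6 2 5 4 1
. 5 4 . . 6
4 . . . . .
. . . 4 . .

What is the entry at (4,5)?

(1,2) = 4: row 1 has {1,3}; col 2 has {3,5,6}; box has {1,2,3} → only 4 remains.
(1,4) = 2: row 1 has {1,3,4}; col 4 has {4,5,6}; box has {3,6} → only 2 remains.
(1,6) = 5: row 1 has {1,2,3,4}; col 6 has {1,6}; box has {2,3,6} → only 5 remains.
(2,3) = 5: row 2 has {2,3,6}; col 3 has {1,2,4}; box has {1,2,3,4} → only 5 remains.
(2,5) = 1: row 2 has {2,3,5,6}; col 5 has {3,4}; box has {2,3,5,6} → only 1 remains.
(2,6) = 4: row 2 has {1,2,3,5,6}; col 6 has {1,5,6}; box has {1,2,3,5,6} → only 4 remains.
(3,1) = 3: row 3 has {1,2,4,5,6}; col 1 has {2,4}; box has {2,4,5,6} → only 3 remains.
(4,1) = 1: row 4 has {4,5,6}; col 1 has {2,3,4}; box has {2,3,4,5,6} → only 1 remains.
(4,4) = 3: row 4 has {1,4,5,6}; col 4 has {2,4,5,6}; box has {1,4,5,6} → only 3 remains.
(4,5) = 2: row 4 has {1,3,4,5,6}; col 5 has {1,3,4}; box has {1,3,4,5,6} → only 2 remains.

2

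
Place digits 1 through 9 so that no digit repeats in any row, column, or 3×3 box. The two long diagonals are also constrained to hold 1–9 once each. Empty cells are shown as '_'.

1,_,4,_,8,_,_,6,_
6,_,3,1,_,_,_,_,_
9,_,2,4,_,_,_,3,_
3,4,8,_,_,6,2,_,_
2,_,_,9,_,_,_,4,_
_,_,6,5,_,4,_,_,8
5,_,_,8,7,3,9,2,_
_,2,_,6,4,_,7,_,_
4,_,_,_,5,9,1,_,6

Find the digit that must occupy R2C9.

R1C7 = 5: row 1 has {1,4,6,8}; col 7 has {1,2,7,9}; box has {3,6} → only 5 remains.
R3C5 = 6: row 3 has {2,3,4,9}; col 5 has {4,5,7,8}; box has {1,4,8} → only 6 remains.
R3C7 = 8: row 3 has {2,3,4,6,9}; col 7 has {1,2,5,7,9}; box has {3,5,6}; anti-diagonal has {2,4,5,6} → only 8 remains.
R4C4 = 7: row 4 has {2,3,4,6,8}; col 4 has {1,4,5,6,8,9}; box has {4,5,6,9}; main diagonal has {1,2,4,6,9} → only 7 remains.
R4C5 = 1: row 4 has {2,3,4,6,7,8}; col 5 has {4,5,6,7,8}; box has {4,5,6,7,9} → only 1 remains.
R5C5 = 3: row 5 has {2,4,9}; col 5 has {1,4,5,6,7,8}; box has {1,4,5,6,7,9}; main diagonal has {1,2,4,6,7,9}; anti-diagonal has {2,4,5,6,8} → only 3 remains.
R5C6 = 8: row 5 has {2,3,4,9}; col 6 has {3,4,6,9}; box has {1,3,4,5,6,7,9} → only 8 remains.
R5C7 = 6: row 5 has {2,3,4,8,9}; col 7 has {1,2,5,7,8,9}; box has {2,4,8} → only 6 remains.
R6C1 = 7: row 6 has {4,5,6,8}; col 1 has {1,2,3,4,5,6,9}; box has {2,3,4,6,8} → only 7 remains.
R6C5 = 2: row 6 has {4,5,6,7,8}; col 5 has {1,3,4,5,6,7,8}; box has {1,3,4,5,6,7,8,9} → only 2 remains.
R6C7 = 3: row 6 has {2,4,5,6,7,8}; col 7 has {1,2,5,6,7,8,9}; box has {2,4,6,8} → only 3 remains.
R7C3 = 1: row 7 has {2,3,5,7,8,9}; col 3 has {2,3,4,6,8}; box has {2,4,5}; anti-diagonal has {2,3,4,5,6,8} → only 1 remains.
R7C9 = 4: row 7 has {1,2,3,5,7,8,9}; col 9 has {6,8}; box has {1,2,6,7,9} → only 4 remains.
R8C1 = 8: row 8 has {2,4,6,7}; col 1 has {1,2,3,4,5,6,7,9}; box has {1,2,4,5} → only 8 remains.
R8C3 = 9: row 8 has {2,4,6,7,8}; col 3 has {1,2,3,4,6,8}; box has {1,2,4,5,8} → only 9 remains.
R8C6 = 1: row 8 has {2,4,6,7,8,9}; col 6 has {3,4,6,8,9}; box has {3,4,5,6,7,8,9} → only 1 remains.
R8C8 = 5: row 8 has {1,2,4,6,7,8,9}; col 8 has {2,3,4,6}; box has {1,2,4,6,7,9}; main diagonal has {1,2,3,4,6,7,9} → only 5 remains.
R8C9 = 3: row 8 has {1,2,4,5,6,7,8,9}; col 9 has {4,6,8}; box has {1,2,4,5,6,7,9} → only 3 remains.
R9C3 = 7: row 9 has {1,4,5,6,9}; col 3 has {1,2,3,4,6,8,9}; box has {1,2,4,5,8,9} → only 7 remains.
R9C4 = 2: row 9 has {1,4,5,6,7,9}; col 4 has {1,4,5,6,7,8,9}; box has {1,3,4,5,6,7,8,9} → only 2 remains.
R9C8 = 8: row 9 has {1,2,4,5,6,7,9}; col 8 has {2,3,4,5,6}; box has {1,2,3,4,5,6,7,9} → only 8 remains.
R1C2 = 7: row 1 has {1,4,5,6,8}; col 2 has {2,4}; box has {1,2,3,4,6,9} → only 7 remains.
R1C4 = 3: row 1 has {1,4,5,6,7,8}; col 4 has {1,2,4,5,6,7,8,9}; box has {1,4,6,8} → only 3 remains.
R1C6 = 2: row 1 has {1,3,4,5,6,7,8}; col 6 has {1,3,4,6,8,9}; box has {1,3,4,6,8} → only 2 remains.
R1C9 = 9: row 1 has {1,2,3,4,5,6,7,8}; col 9 has {3,4,6,8}; box has {3,5,6,8}; anti-diagonal has {1,2,3,4,5,6,8} → only 9 remains.
R2C2 = 8: row 2 has {1,3,6}; col 2 has {2,4,7}; box has {1,2,3,4,6,7,9}; main diagonal has {1,2,3,4,5,6,7,9} → only 8 remains.
R2C5 = 9: row 2 has {1,3,6,8}; col 5 has {1,2,3,4,5,6,7,8}; box has {1,2,3,4,6,8} → only 9 remains.
R2C7 = 4: row 2 has {1,3,6,8,9}; col 7 has {1,2,3,5,6,7,8,9}; box has {3,5,6,8,9} → only 4 remains.
R2C8 = 7: row 2 has {1,3,4,6,8,9}; col 8 has {2,3,4,5,6,8}; box has {3,4,5,6,8,9}; anti-diagonal has {1,2,3,4,5,6,8,9} → only 7 remains.
R2C9 = 2: row 2 has {1,3,4,6,7,8,9}; col 9 has {3,4,6,8,9}; box has {3,4,5,6,7,8,9} → only 2 remains.

2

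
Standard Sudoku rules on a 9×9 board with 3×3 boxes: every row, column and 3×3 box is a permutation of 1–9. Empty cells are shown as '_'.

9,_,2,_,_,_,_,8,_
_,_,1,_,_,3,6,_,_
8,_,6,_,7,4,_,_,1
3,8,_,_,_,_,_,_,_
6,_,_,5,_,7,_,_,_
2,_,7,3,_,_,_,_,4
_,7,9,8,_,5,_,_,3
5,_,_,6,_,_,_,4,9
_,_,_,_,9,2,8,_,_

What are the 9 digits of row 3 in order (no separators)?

856274931

r1c4 = 1: row 1 has {2,8,9}; col 4 has {3,5,6,8}; box has {3,4,7} → only 1 remains.
r1c6 = 6: row 1 has {1,2,8,9}; col 6 has {2,3,4,5,7}; box has {1,3,4,7} → only 6 remains.
r5c3 = 4: row 5 has {5,6,7}; col 3 has {1,2,6,7,9}; box has {2,3,6,7,8} → only 4 remains.
r8c6 = 1: row 8 has {4,5,6,9}; col 6 has {2,3,4,5,6,7}; box has {2,5,6,8,9} → only 1 remains.
r9c3 = 3: row 9 has {2,8,9}; col 3 has {1,2,4,6,7,9}; box has {5,7,9} → only 3 remains.
r1c5 = 5: row 1 has {1,2,6,8,9}; col 5 has {7,9}; box has {1,3,4,6,7} → only 5 remains.
r1c9 = 7: row 1 has {1,2,5,6,8,9}; col 9 has {1,3,4,9}; box has {1,6,8} → only 7 remains.
r4c3 = 5: row 4 has {3,8}; col 3 has {1,2,3,4,6,7,9}; box has {2,3,4,6,7,8} → only 5 remains.
r4c6 = 9: row 4 has {3,5,8}; col 6 has {1,2,3,4,5,6,7}; box has {3,5,7} → only 9 remains.
r6c6 = 8: row 6 has {2,3,4,7}; col 6 has {1,2,3,4,5,6,7,9}; box has {3,5,7,9} → only 8 remains.
r7c5 = 4: row 7 has {3,5,7,8,9}; col 5 has {5,7,9}; box has {1,2,5,6,8,9} → only 4 remains.
r8c2 = 2: row 8 has {1,4,5,6,9}; col 2 has {7,8}; box has {3,5,7,9} → only 2 remains.
r8c3 = 8: row 8 has {1,2,4,5,6,9}; col 3 has {1,2,3,4,5,6,7,9}; box has {2,3,5,7,9} → only 8 remains.
r8c5 = 3: row 8 has {1,2,4,5,6,8,9}; col 5 has {4,5,7,9}; box has {1,2,4,5,6,8,9} → only 3 remains.
r8c7 = 7: row 8 has {1,2,3,4,5,6,8,9}; col 7 has {6,8}; box has {3,4,8,9} → only 7 remains.
r9c4 = 7: row 9 has {2,3,8,9}; col 4 has {1,3,5,6,8}; box has {1,2,3,4,5,6,8,9} → only 7 remains.
r7c1 = 1: row 7 has {3,4,5,7,8,9}; col 1 has {2,3,5,6,8,9}; box has {2,3,5,7,8,9} → only 1 remains.
r7c7 = 2: row 7 has {1,3,4,5,7,8,9}; col 7 has {6,7,8}; box has {3,4,7,8,9} → only 2 remains.
r7c8 = 6: row 7 has {1,2,3,4,5,7,8,9}; col 8 has {4,8}; box has {2,3,4,7,8,9} → only 6 remains.
r9c1 = 4: row 9 has {2,3,7,8,9}; col 1 has {1,2,3,5,6,8,9}; box has {1,2,3,5,7,8,9} → only 4 remains.
r9c2 = 6: row 9 has {2,3,4,7,8,9}; col 2 has {2,7,8}; box has {1,2,3,4,5,7,8,9} → only 6 remains.
r9c9 = 5: row 9 has {2,3,4,6,7,8,9}; col 9 has {1,3,4,7,9}; box has {2,3,4,6,7,8,9} → only 5 remains.
r2c1 = 7: row 2 has {1,3,6}; col 1 has {1,2,3,4,5,6,8,9}; box has {1,2,6,8,9} → only 7 remains.
r2c9 = 2: row 2 has {1,3,6,7}; col 9 has {1,3,4,5,7,9}; box has {1,6,7,8} → only 2 remains.
r4c7 = 1: row 4 has {3,5,8,9}; col 7 has {2,6,7,8}; box has {4} → only 1 remains.
r4c9 = 6: row 4 has {1,3,5,8,9}; col 9 has {1,2,3,4,5,7,9}; box has {1,4} → only 6 remains.
r5c9 = 8: row 5 has {4,5,6,7}; col 9 has {1,2,3,4,5,6,7,9}; box has {1,4,6} → only 8 remains.
r9c8 = 1: row 9 has {2,3,4,5,6,7,8,9}; col 8 has {4,6,8}; box has {2,3,4,5,6,7,8,9} → only 1 remains.
r2c4 = 9: row 2 has {1,2,3,6,7}; col 4 has {1,3,5,6,7,8}; box has {1,3,4,5,6,7} → only 9 remains.
r2c5 = 8: row 2 has {1,2,3,6,7,9}; col 5 has {3,4,5,7,9}; box has {1,3,4,5,6,7,9} → only 8 remains.
r2c8 = 5: row 2 has {1,2,3,6,7,8,9}; col 8 has {1,4,6,8}; box has {1,2,6,7,8} → only 5 remains.
r3c4 = 2: row 3 has {1,4,6,7,8}; col 4 has {1,3,5,6,7,8,9}; box has {1,3,4,5,6,7,8,9} → only 2 remains.
r4c4 = 4: row 4 has {1,3,5,6,8,9}; col 4 has {1,2,3,5,6,7,8,9}; box has {3,5,7,8,9} → only 4 remains.
r4c5 = 2: row 4 has {1,3,4,5,6,8,9}; col 5 has {3,4,5,7,8,9}; box has {3,4,5,7,8,9} → only 2 remains.
r4c8 = 7: row 4 has {1,2,3,4,5,6,8,9}; col 8 has {1,4,5,6,8}; box has {1,4,6,8} → only 7 remains.
r5c5 = 1: row 5 has {4,5,6,7,8}; col 5 has {2,3,4,5,7,8,9}; box has {2,3,4,5,7,8,9} → only 1 remains.
r6c5 = 6: row 6 has {2,3,4,7,8}; col 5 has {1,2,3,4,5,7,8,9}; box has {1,2,3,4,5,7,8,9} → only 6 remains.
r6c8 = 9: row 6 has {2,3,4,6,7,8}; col 8 has {1,4,5,6,7,8}; box has {1,4,6,7,8} → only 9 remains.
r2c2 = 4: row 2 has {1,2,3,5,6,7,8,9}; col 2 has {2,6,7,8}; box has {1,2,6,7,8,9} → only 4 remains.
r3c8 = 3: row 3 has {1,2,4,6,7,8}; col 8 has {1,4,5,6,7,8,9}; box has {1,2,5,6,7,8} → only 3 remains.
r5c2 = 9: row 5 has {1,4,5,6,7,8}; col 2 has {2,4,6,7,8}; box has {2,3,4,5,6,7,8} → only 9 remains.
r5c7 = 3: row 5 has {1,4,5,6,7,8,9}; col 7 has {1,2,6,7,8}; box has {1,4,6,7,8,9} → only 3 remains.
r5c8 = 2: row 5 has {1,3,4,5,6,7,8,9}; col 8 has {1,3,4,5,6,7,8,9}; box has {1,3,4,6,7,8,9} → only 2 remains.
r6c2 = 1: row 6 has {2,3,4,6,7,8,9}; col 2 has {2,4,6,7,8,9}; box has {2,3,4,5,6,7,8,9} → only 1 remains.
r6c7 = 5: row 6 has {1,2,3,4,6,7,8,9}; col 7 has {1,2,3,6,7,8}; box has {1,2,3,4,6,7,8,9} → only 5 remains.
r1c2 = 3: row 1 has {1,2,5,6,7,8,9}; col 2 has {1,2,4,6,7,8,9}; box has {1,2,4,6,7,8,9} → only 3 remains.
r1c7 = 4: row 1 has {1,2,3,5,6,7,8,9}; col 7 has {1,2,3,5,6,7,8}; box has {1,2,3,5,6,7,8} → only 4 remains.
r3c2 = 5: row 3 has {1,2,3,4,6,7,8}; col 2 has {1,2,3,4,6,7,8,9}; box has {1,2,3,4,6,7,8,9} → only 5 remains.
r3c7 = 9: row 3 has {1,2,3,4,5,6,7,8}; col 7 has {1,2,3,4,5,6,7,8}; box has {1,2,3,4,5,6,7,8} → only 9 remains.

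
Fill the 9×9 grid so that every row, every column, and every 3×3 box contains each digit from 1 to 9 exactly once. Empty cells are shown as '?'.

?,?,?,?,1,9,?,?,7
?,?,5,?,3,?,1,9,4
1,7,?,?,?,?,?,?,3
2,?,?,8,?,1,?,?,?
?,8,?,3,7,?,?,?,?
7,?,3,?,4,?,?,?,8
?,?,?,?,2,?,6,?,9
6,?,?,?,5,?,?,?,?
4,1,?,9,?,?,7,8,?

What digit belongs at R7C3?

7

R2C1 = 8 (sole candidate).
R9C3 = 2 (sole candidate).
R9C5 = 6 (sole candidate).
R9C6 = 3 (sole candidate).
R9C9 = 5 (sole candidate).
R1C1 = 3 (sole candidate).
R3C5 = 8 (sole candidate).
R4C5 = 9 (sole candidate).
R4C9 = 6 (sole candidate).
R7C1 = 5 (sole candidate).
R7C2 = 3 (sole candidate).
R8C2 = 9 (sole candidate).
R4C3 = 4 (sole candidate).
R5C1 = 9 (sole candidate).
R1C3 = 6 (sole candidate).
R2C2 = 2 (sole candidate).
R3C3 = 9 (sole candidate).
R4C2 = 5 (sole candidate).
R4C7 = 3 (sole candidate).
R4C8 = 7 (sole candidate).
R5C3 = 1 (sole candidate).
R5C9 = 2 (sole candidate).
R6C2 = 6 (sole candidate).
R8C9 = 1 (sole candidate).
R1C2 = 4 (sole candidate).
R7C8 = 4 (sole candidate).
R8C7 = 2 (sole candidate).
R8C8 = 3 (sole candidate).
R3C7 = 5 (sole candidate).
R5C7 = 4 (sole candidate).
R5C8 = 5 (sole candidate).
R6C7 = 9 (sole candidate).
R6C8 = 1 (sole candidate).
R1C7 = 8 (sole candidate).
R1C8 = 2 (sole candidate).
R3C8 = 6 (sole candidate).
R5C6 = 6 (sole candidate).
R1C4 = 5 (sole candidate).
R2C6 = 7 (sole candidate).
R6C4 = 2 (sole candidate).
R6C6 = 5 (sole candidate).
R7C6 = 8 (sole candidate).
R8C6 = 4 (sole candidate).
R2C4 = 6 (sole candidate).
R3C4 = 4 (sole candidate).
R3C6 = 2 (sole candidate).
R7C3 = 7: row 7 has {2,3,4,5,6,8,9}; col 3 has {1,2,3,4,5,6,9}; box has {1,2,3,4,5,6,9} → only 7 remains.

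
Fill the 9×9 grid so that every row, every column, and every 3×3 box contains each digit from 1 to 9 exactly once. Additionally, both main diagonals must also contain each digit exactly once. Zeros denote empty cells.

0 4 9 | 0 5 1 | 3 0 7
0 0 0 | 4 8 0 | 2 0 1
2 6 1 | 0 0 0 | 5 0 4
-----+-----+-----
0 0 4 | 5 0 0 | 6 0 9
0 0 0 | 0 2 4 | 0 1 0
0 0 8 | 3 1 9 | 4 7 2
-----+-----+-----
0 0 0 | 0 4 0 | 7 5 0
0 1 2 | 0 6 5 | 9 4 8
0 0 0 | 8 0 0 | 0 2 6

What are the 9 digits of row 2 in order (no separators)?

r1c1 = 8: row 1 has {1,3,4,5,7,9}; col 1 has {2}; box has {1,2,4,6,9}; main diagonal has {1,2,4,5,6,7,9} → only 8 remains.
r1c8 = 6: row 1 has {1,3,4,5,7,8,9}; col 8 has {1,2,4,5,7}; box has {1,2,3,4,5,7} → only 6 remains.
r2c2 = 3: row 2 has {1,2,4,8}; col 2 has {1,4,6}; box has {1,2,4,6,8,9}; main diagonal has {1,2,4,5,6,7,8,9} → only 3 remains.
r2c8 = 9: row 2 has {1,2,3,4,8}; col 8 has {1,2,4,5,6,7}; box has {1,2,3,4,5,6,7}; anti-diagonal has {1,2,3,5,7} → only 9 remains.
r3c8 = 8: row 3 has {1,2,4,5,6}; col 8 has {1,2,4,5,6,7,9}; box has {1,2,3,4,5,6,7,9} → only 8 remains.
r4c5 = 7: row 4 has {4,5,6,9}; col 5 has {1,2,4,5,6,8}; box has {1,2,3,4,5,9} → only 7 remains.
r4c6 = 8: row 4 has {4,5,6,7,9}; col 6 has {1,4,5,9}; box has {1,2,3,4,5,7,9}; anti-diagonal has {1,2,3,5,7,9} → only 8 remains.
r4c8 = 3: row 4 has {4,5,6,7,8,9}; col 8 has {1,2,4,5,6,7,8,9}; box has {1,2,4,6,7,9} → only 3 remains.
r5c4 = 6: row 5 has {1,2,4}; col 4 has {3,4,5,8}; box has {1,2,3,4,5,7,8,9} → only 6 remains.
r5c7 = 8: row 5 has {1,2,4,6}; col 7 has {2,3,4,5,6,7,9}; box has {1,2,3,4,6,7,9} → only 8 remains.
r5c9 = 5: row 5 has {1,2,4,6,8}; col 9 has {1,2,4,6,7,8,9}; box has {1,2,3,4,6,7,8,9} → only 5 remains.
r6c2 = 5: row 6 has {1,2,3,4,7,8,9}; col 2 has {1,3,4,6}; box has {4,8} → only 5 remains.
r7c3 = 6: row 7 has {4,5,7}; col 3 has {1,2,4,8,9}; box has {1,2}; anti-diagonal has {1,2,3,5,7,8,9} → only 6 remains.
r7c9 = 3: row 7 has {4,5,6,7}; col 9 has {1,2,4,5,6,7,8,9}; box has {2,4,5,6,7,8,9} → only 3 remains.
r8c4 = 7: row 8 has {1,2,4,5,6,8,9}; col 4 has {3,4,5,6,8}; box has {4,5,6,8} → only 7 remains.
r9c1 = 4: row 9 has {2,6,8}; col 1 has {2,8}; box has {1,2,6}; anti-diagonal has {1,2,3,5,6,7,8,9} → only 4 remains.
r9c6 = 3: row 9 has {2,4,6,8}; col 6 has {1,4,5,8,9}; box has {4,5,6,7,8} → only 3 remains.
r9c7 = 1: row 9 has {2,3,4,6,8}; col 7 has {2,3,4,5,6,7,8,9}; box has {2,3,4,5,6,7,8,9} → only 1 remains.
r1c4 = 2: row 1 has {1,3,4,5,6,7,8,9}; col 4 has {3,4,5,6,7,8}; box has {1,4,5,8} → only 2 remains.
r3c4 = 9: row 3 has {1,2,4,5,6,8}; col 4 has {2,3,4,5,6,7,8}; box has {1,2,4,5,8} → only 9 remains.
r3c5 = 3: row 3 has {1,2,4,5,6,8,9}; col 5 has {1,2,4,5,6,7,8}; box has {1,2,4,5,8,9} → only 3 remains.
r3c6 = 7: row 3 has {1,2,3,4,5,6,8,9}; col 6 has {1,3,4,5,8,9}; box has {1,2,3,4,5,8,9} → only 7 remains.
r4c1 = 1: row 4 has {3,4,5,6,7,8,9}; col 1 has {2,4,8}; box has {4,5,8} → only 1 remains.
r4c2 = 2: row 4 has {1,3,4,5,6,7,8,9}; col 2 has {1,3,4,5,6}; box has {1,4,5,8} → only 2 remains.
r6c1 = 6: row 6 has {1,2,3,4,5,7,8,9}; col 1 has {1,2,4,8}; box has {1,2,4,5,8} → only 6 remains.
r7c1 = 9: row 7 has {3,4,5,6,7}; col 1 has {1,2,4,6,8}; box has {1,2,4,6} → only 9 remains.
r7c2 = 8: row 7 has {3,4,5,6,7,9}; col 2 has {1,2,3,4,5,6}; box has {1,2,4,6,9} → only 8 remains.
r7c4 = 1: row 7 has {3,4,5,6,7,8,9}; col 4 has {2,3,4,5,6,7,8,9}; box has {3,4,5,6,7,8} → only 1 remains.
r7c6 = 2: row 7 has {1,3,4,5,6,7,8,9}; col 6 has {1,3,4,5,7,8,9}; box has {1,3,4,5,6,7,8} → only 2 remains.
r8c1 = 3: row 8 has {1,2,4,5,6,7,8,9}; col 1 has {1,2,4,6,8,9}; box has {1,2,4,6,8,9} → only 3 remains.
r9c2 = 7: row 9 has {1,2,3,4,6,8}; col 2 has {1,2,3,4,5,6,8}; box has {1,2,3,4,6,8,9} → only 7 remains.
r9c3 = 5: row 9 has {1,2,3,4,6,7,8}; col 3 has {1,2,4,6,8,9}; box has {1,2,3,4,6,7,8,9} → only 5 remains.
r9c5 = 9: row 9 has {1,2,3,4,5,6,7,8}; col 5 has {1,2,3,4,5,6,7,8}; box has {1,2,3,4,5,6,7,8} → only 9 remains.
r2c3 = 7: row 2 has {1,2,3,4,8,9}; col 3 has {1,2,4,5,6,8,9}; box has {1,2,3,4,6,8,9} → only 7 remains.
r2c6 = 6: row 2 has {1,2,3,4,7,8,9}; col 6 has {1,2,3,4,5,7,8,9}; box has {1,2,3,4,5,7,8,9} → only 6 remains.
r5c1 = 7: row 5 has {1,2,4,5,6,8}; col 1 has {1,2,3,4,6,8,9}; box has {1,2,4,5,6,8} → only 7 remains.
r5c2 = 9: row 5 has {1,2,4,5,6,7,8}; col 2 has {1,2,3,4,5,6,7,8}; box has {1,2,4,5,6,7,8} → only 9 remains.
r5c3 = 3: row 5 has {1,2,4,5,6,7,8,9}; col 3 has {1,2,4,5,6,7,8,9}; box has {1,2,4,5,6,7,8,9} → only 3 remains.
r2c1 = 5: row 2 has {1,2,3,4,6,7,8,9}; col 1 has {1,2,3,4,6,7,8,9}; box has {1,2,3,4,6,7,8,9} → only 5 remains.

537486291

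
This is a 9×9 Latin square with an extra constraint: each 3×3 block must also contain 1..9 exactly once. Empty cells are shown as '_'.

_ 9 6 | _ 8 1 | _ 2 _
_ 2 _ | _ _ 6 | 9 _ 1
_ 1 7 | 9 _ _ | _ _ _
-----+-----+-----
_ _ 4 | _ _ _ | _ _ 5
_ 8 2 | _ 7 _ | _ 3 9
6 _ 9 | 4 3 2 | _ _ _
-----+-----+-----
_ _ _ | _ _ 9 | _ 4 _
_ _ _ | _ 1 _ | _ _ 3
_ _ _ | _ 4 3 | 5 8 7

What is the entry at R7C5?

6

R1C9 = 4: row 1 has {1,2,6,8,9}; col 9 has {1,3,5,7,9}; box has {1,2,9} → only 4 remains.
R2C5 = 5: row 2 has {1,2,6,9}; col 5 has {1,3,4,7,8}; box has {1,6,8,9} → only 5 remains.
R2C8 = 7: row 2 has {1,2,5,6,9}; col 8 has {2,3,4,8}; box has {1,2,4,9} → only 7 remains.
R3C5 = 2: row 3 has {1,7,9}; col 5 has {1,3,4,5,7,8}; box has {1,5,6,8,9} → only 2 remains.
R3C6 = 4: row 3 has {1,2,7,9}; col 6 has {1,2,3,6,9}; box has {1,2,5,6,8,9} → only 4 remains.
R4C6 = 8: row 4 has {4,5}; col 6 has {1,2,3,4,6,9}; box has {2,3,4,7} → only 8 remains.
R5C6 = 5: row 5 has {2,3,7,8,9}; col 6 has {1,2,3,4,6,8,9}; box has {2,3,4,7,8} → only 5 remains.
R6C8 = 1: row 6 has {2,3,4,6,9}; col 8 has {2,3,4,7,8}; box has {3,5,9} → only 1 remains.
R6C9 = 8: row 6 has {1,2,3,4,6,9}; col 9 has {1,3,4,5,7,9}; box has {1,3,5,9} → only 8 remains.
R7C5 = 6: row 7 has {4,9}; col 5 has {1,2,3,4,5,7,8}; box has {1,3,4,9} → only 6 remains.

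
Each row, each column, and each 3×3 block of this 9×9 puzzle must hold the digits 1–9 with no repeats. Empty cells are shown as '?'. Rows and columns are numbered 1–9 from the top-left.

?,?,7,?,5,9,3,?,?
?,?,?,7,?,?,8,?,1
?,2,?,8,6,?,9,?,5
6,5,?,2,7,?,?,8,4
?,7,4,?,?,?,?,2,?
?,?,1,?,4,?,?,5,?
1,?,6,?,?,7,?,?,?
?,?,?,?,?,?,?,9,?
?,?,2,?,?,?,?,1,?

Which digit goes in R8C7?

R3C3 = 3 (sole candidate).
R4C3 = 9 (sole candidate).
R4C7 = 1 (sole candidate).
R5C7 = 6 (sole candidate).
R6C7 = 7 (sole candidate).
R2C3 = 5 (sole candidate).
R3C1 = 4 (sole candidate).
R3C6 = 1 (sole candidate).
R3C8 = 7 (sole candidate).
R4C6 = 3 (sole candidate).
R8C3 = 8 (sole candidate).
R1C1 = 8 (sole candidate).
R1C4 = 4 (sole candidate).
R1C8 = 6 (sole candidate).
R1C9 = 2 (sole candidate).
R2C1 = 9 (sole candidate).
R2C2 = 6 (sole candidate).
R2C6 = 2 (sole candidate).
R2C8 = 4 (sole candidate).
R5C1 = 3 (sole candidate).
R5C9 = 9 (sole candidate).
R6C1 = 2 (sole candidate).
R6C2 = 8 (sole candidate).
R6C6 = 6 (sole candidate).
R6C9 = 3 (sole candidate).
R7C8 = 3 (sole candidate).
R7C9 = 8 (sole candidate).
R1C2 = 1 (sole candidate).
R2C5 = 3 (sole candidate).
R6C4 = 9 (sole candidate).
R7C4 = 5 (sole candidate).
R8C6 = 4 (sole candidate).
R9C6 = 8 (sole candidate).
R5C4 = 1 (sole candidate).
R5C5 = 8 (sole candidate).
R5C6 = 5 (sole candidate).
R8C2 = 3 (sole candidate).
R8C4 = 6 (sole candidate).
R8C9 = 7 (sole candidate).
R9C4 = 3 (sole candidate).
R9C5 = 9 (sole candidate).
R9C9 = 6 (sole candidate).
R7C5 = 2 (sole candidate).
R7C7 = 4 (sole candidate).
R8C1 = 5 (sole candidate).
R8C5 = 1 (sole candidate).
R8C7 = 2: row 8 has {1,3,4,5,6,7,8,9}; col 7 has {1,3,4,6,7,8,9}; box has {1,3,4,6,7,8,9} → only 2 remains.

2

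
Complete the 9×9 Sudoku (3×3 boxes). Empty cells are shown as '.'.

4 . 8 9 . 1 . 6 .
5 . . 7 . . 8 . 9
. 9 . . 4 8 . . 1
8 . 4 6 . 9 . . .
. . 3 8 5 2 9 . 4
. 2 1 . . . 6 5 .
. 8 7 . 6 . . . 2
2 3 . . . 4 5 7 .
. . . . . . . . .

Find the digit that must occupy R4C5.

1

R1C2 = 7: row 1 has {1,4,6,8,9}; col 2 has {2,3,8,9}; box has {4,5,8,9} → only 7 remains.
R4C2 = 5: row 4 has {4,6,8,9}; col 2 has {2,3,7,8,9}; box has {1,2,3,4,8} → only 5 remains.
R5C2 = 6: row 5 has {2,3,4,5,8,9}; col 2 has {2,3,5,7,8,9}; box has {1,2,3,4,5,8} → only 6 remains.
R5C8 = 1: row 5 has {2,3,4,5,6,8,9}; col 8 has {5,6,7}; box has {4,5,6,9} → only 1 remains.
R8C4 = 1: row 8 has {2,3,4,5,7}; col 4 has {6,7,8,9}; box has {4,6} → only 1 remains.
R2C2 = 1: row 2 has {5,7,8,9}; col 2 has {2,3,5,6,7,8,9}; box has {4,5,7,8,9} → only 1 remains.
R5C1 = 7: row 5 has {1,2,3,4,5,6,8,9}; col 1 has {2,4,5,8}; box has {1,2,3,4,5,6,8} → only 7 remains.
R6C1 = 9: row 6 has {1,2,5,6}; col 1 has {2,4,5,7,8}; box has {1,2,3,4,5,6,7,8} → only 9 remains.
R7C1 = 1: row 7 has {2,6,7,8}; col 1 has {2,4,5,7,8,9}; box has {2,3,7,8} → only 1 remains.
R9C1 = 6: row 9 has {}; col 1 has {1,2,4,5,7,8,9}; box has {1,2,3,7,8} → only 6 remains.
R9C2 = 4: row 9 has {6}; col 2 has {1,2,3,5,6,7,8,9}; box has {1,2,3,6,7,8} → only 4 remains.
R3C1 = 3: row 3 has {1,4,8,9}; col 1 has {1,2,4,5,6,7,8,9}; box has {1,4,5,7,8,9} → only 3 remains.
R3C8 = 2: row 3 has {1,3,4,8,9}; col 8 has {1,5,6,7}; box has {1,6,8,9} → only 2 remains.
R4C8 = 3: row 4 has {4,5,6,8,9}; col 8 has {1,2,5,6,7}; box has {1,4,5,6,9} → only 3 remains.
R4C9 = 7: row 4 has {3,4,5,6,8,9}; col 9 has {1,2,4,9}; box has {1,3,4,5,6,9} → only 7 remains.
R6C9 = 8: row 6 has {1,2,5,6,9}; col 9 has {1,2,4,7,9}; box has {1,3,4,5,6,7,9} → only 8 remains.
R8C3 = 9: row 8 has {1,2,3,4,5,7}; col 3 has {1,3,4,7,8}; box has {1,2,3,4,6,7,8} → only 9 remains.
R8C5 = 8: row 8 has {1,2,3,4,5,7,9}; col 5 has {4,5,6}; box has {1,4,6} → only 8 remains.
R8C9 = 6: row 8 has {1,2,3,4,5,7,8,9}; col 9 has {1,2,4,7,8,9}; box has {2,5,7} → only 6 remains.
R9C3 = 5: row 9 has {4,6}; col 3 has {1,3,4,7,8,9}; box has {1,2,3,4,6,7,8,9} → only 5 remains.
R9C9 = 3: row 9 has {4,5,6}; col 9 has {1,2,4,6,7,8,9}; box has {2,5,6,7} → only 3 remains.
R1C7 = 3: row 1 has {1,4,6,7,8,9}; col 7 has {5,6,8,9}; box has {1,2,6,8,9} → only 3 remains.
R1C9 = 5: row 1 has {1,3,4,6,7,8,9}; col 9 has {1,2,3,4,6,7,8,9}; box has {1,2,3,6,8,9} → only 5 remains.
R2C8 = 4: row 2 has {1,5,7,8,9}; col 8 has {1,2,3,5,6,7}; box has {1,2,3,5,6,8,9} → only 4 remains.
R3C3 = 6: row 3 has {1,2,3,4,8,9}; col 3 has {1,3,4,5,7,8,9}; box has {1,3,4,5,7,8,9} → only 6 remains.
R3C4 = 5: row 3 has {1,2,3,4,6,8,9}; col 4 has {1,6,7,8,9}; box has {1,4,7,8,9} → only 5 remains.
R3C7 = 7: row 3 has {1,2,3,4,5,6,8,9}; col 7 has {3,5,6,8,9}; box has {1,2,3,4,5,6,8,9} → only 7 remains.
R4C5 = 1: row 4 has {3,4,5,6,7,8,9}; col 5 has {4,5,6,8}; box has {2,5,6,8,9} → only 1 remains.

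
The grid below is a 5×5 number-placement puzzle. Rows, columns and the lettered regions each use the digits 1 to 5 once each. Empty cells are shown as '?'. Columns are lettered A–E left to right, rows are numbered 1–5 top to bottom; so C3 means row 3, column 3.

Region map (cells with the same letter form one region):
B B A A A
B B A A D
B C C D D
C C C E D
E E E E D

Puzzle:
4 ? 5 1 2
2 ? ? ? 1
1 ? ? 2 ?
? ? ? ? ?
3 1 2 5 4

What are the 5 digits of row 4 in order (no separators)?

52143

B1 = 3: row 1 has {1,2,4,5}; col 2 has {1}; region has {1,2,4} → only 3 remains.
B2 = 5: row 2 has {1,2}; col 2 has {1,3}; region has {1,2,3,4} → only 5 remains.
B3 = 4: row 3 has {1,2}; col 2 has {1,3,5}; region has {} → only 4 remains.
C3 = 3: row 3 has {1,2,4}; col 3 has {2,5}; region has {4} → only 3 remains.
E3 = 5: row 3 has {1,2,3,4}; col 5 has {1,2,4}; region has {1,2,4} → only 5 remains.
A4 = 5: row 4 has {}; col 1 has {1,2,3,4}; region has {3,4} → only 5 remains.
B4 = 2: row 4 has {5}; col 2 has {1,3,4,5}; region has {3,4,5} → only 2 remains.
C4 = 1: row 4 has {2,5}; col 3 has {2,3,5}; region has {2,3,4,5} → only 1 remains.
D4 = 4: row 4 has {1,2,5}; col 4 has {1,2,5}; region has {1,2,3,5} → only 4 remains.
E4 = 3: row 4 has {1,2,4,5}; col 5 has {1,2,4,5}; region has {1,2,4,5} → only 3 remains.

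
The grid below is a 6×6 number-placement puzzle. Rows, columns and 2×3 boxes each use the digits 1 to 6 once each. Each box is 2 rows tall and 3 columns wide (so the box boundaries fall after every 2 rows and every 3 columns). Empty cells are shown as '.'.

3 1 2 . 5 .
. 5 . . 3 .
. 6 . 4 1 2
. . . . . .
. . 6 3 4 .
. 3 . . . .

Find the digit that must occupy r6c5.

r1c4 = 6: row 1 has {1,2,3,5}; col 4 has {3,4}; box has {3,5} → only 6 remains.
r1c6 = 4: row 1 has {1,2,3,5,6}; col 6 has {2}; box has {3,5,6} → only 4 remains.
r2c3 = 4: row 2 has {3,5}; col 3 has {2,6}; box has {1,2,3,5} → only 4 remains.
r2c6 = 1: row 2 has {3,4,5}; col 6 has {2,4}; box has {3,4,5,6} → only 1 remains.
r3c1 = 5: row 3 has {1,2,4,6}; col 1 has {3}; box has {6} → only 5 remains.
r3c3 = 3: row 3 has {1,2,4,5,6}; col 3 has {2,4,6}; box has {5,6} → only 3 remains.
r4c3 = 1: row 4 has {}; col 3 has {2,3,4,6}; box has {3,5,6} → only 1 remains.
r4c4 = 5: row 4 has {1}; col 4 has {3,4,6}; box has {1,2,4} → only 5 remains.
r4c5 = 6: row 4 has {1,5}; col 5 has {1,3,4,5}; box has {1,2,4,5} → only 6 remains.
r4c6 = 3: row 4 has {1,5,6}; col 6 has {1,2,4}; box has {1,2,4,5,6} → only 3 remains.
r5c2 = 2: row 5 has {3,4,6}; col 2 has {1,3,5,6}; box has {3,6} → only 2 remains.
r5c6 = 5: row 5 has {2,3,4,6}; col 6 has {1,2,3,4}; box has {3,4} → only 5 remains.
r6c3 = 5: row 6 has {3}; col 3 has {1,2,3,4,6}; box has {2,3,6} → only 5 remains.
r6c5 = 2: row 6 has {3,5}; col 5 has {1,3,4,5,6}; box has {3,4,5} → only 2 remains.

2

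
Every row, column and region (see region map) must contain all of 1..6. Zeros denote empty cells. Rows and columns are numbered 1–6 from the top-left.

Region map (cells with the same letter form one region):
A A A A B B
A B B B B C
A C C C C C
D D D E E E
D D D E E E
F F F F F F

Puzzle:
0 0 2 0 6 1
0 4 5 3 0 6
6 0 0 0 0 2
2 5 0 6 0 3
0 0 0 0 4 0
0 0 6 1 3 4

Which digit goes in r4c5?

r1c2 = 3: row 1 has {1,2,6}; col 2 has {4,5}; region has {2,6} → only 3 remains.
r2c1 = 1: row 2 has {3,4,5,6}; col 1 has {2,6}; region has {2,3,6} → only 1 remains.
r2c5 = 2: row 2 has {1,3,4,5,6}; col 5 has {3,4,6}; region has {1,3,4,5,6} → only 2 remains.
r3c2 = 1: row 3 has {2,6}; col 2 has {3,4,5}; region has {2,6} → only 1 remains.
r3c5 = 5: row 3 has {1,2,6}; col 5 has {2,3,4,6}; region has {1,2,6} → only 5 remains.
r4c5 = 1: row 4 has {2,3,5,6}; col 5 has {2,3,4,5,6}; region has {3,4,6} → only 1 remains.

1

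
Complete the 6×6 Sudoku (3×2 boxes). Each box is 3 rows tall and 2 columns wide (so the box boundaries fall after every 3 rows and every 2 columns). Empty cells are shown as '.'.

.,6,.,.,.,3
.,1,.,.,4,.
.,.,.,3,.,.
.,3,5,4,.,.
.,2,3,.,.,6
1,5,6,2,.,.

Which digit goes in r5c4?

r2c3 = 2: row 2 has {1,4}; col 3 has {3,5,6}; box has {3} → only 2 remains.
r2c6 = 5: row 2 has {1,2,4}; col 6 has {3,6}; box has {3,4} → only 5 remains.
r3c2 = 4: row 3 has {3}; col 2 has {1,2,3,5,6}; box has {1,6} → only 4 remains.
r3c3 = 1: row 3 has {3,4}; col 3 has {2,3,5,6}; box has {2,3} → only 1 remains.
r3c6 = 2: row 3 has {1,3,4}; col 6 has {3,5,6}; box has {3,4,5} → only 2 remains.
r4c1 = 6: row 4 has {3,4,5}; col 1 has {1}; box has {1,2,3,5} → only 6 remains.
r4c6 = 1: row 4 has {3,4,5,6}; col 6 has {2,3,5,6}; box has {6} → only 1 remains.
r5c1 = 4: row 5 has {2,3,6}; col 1 has {1,6}; box has {1,2,3,5,6} → only 4 remains.
r5c4 = 1: row 5 has {2,3,4,6}; col 4 has {2,3,4}; box has {2,3,4,5,6} → only 1 remains.

1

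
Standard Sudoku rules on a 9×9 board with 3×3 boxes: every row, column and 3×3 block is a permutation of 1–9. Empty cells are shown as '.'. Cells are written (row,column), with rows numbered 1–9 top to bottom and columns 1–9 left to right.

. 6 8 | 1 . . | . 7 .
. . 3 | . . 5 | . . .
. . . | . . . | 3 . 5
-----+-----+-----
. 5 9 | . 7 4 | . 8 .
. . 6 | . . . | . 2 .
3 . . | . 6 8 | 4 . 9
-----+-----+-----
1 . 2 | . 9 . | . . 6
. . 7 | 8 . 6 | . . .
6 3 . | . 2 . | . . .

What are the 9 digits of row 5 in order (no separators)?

846519723

(4,1) = 2: row 4 has {4,5,7,8,9}; col 1 has {1,3,6}; box has {3,5,6,9} → only 2 remains.
(4,4) = 3: row 4 has {2,4,5,7,8,9}; col 4 has {1,8}; box has {4,6,7,8} → only 3 remains.
(4,9) = 1: row 4 has {2,3,4,5,7,8,9}; col 9 has {5,6,9}; box has {2,4,8,9} → only 1 remains.
(6,3) = 1: row 6 has {3,4,6,8,9}; col 3 has {2,3,6,7,8,9}; box has {2,3,5,6,9} → only 1 remains.
(6,8) = 5: row 6 has {1,3,4,6,8,9}; col 8 has {2,7,8}; box has {1,2,4,8,9} → only 5 remains.
(3,3) = 4: row 3 has {3,5}; col 3 has {1,2,3,6,7,8,9}; box has {3,6,8} → only 4 remains.
(3,5) = 8: row 3 has {3,4,5}; col 5 has {2,6,7,9}; box has {1,5} → only 8 remains.
(4,7) = 6: row 4 has {1,2,3,4,5,7,8,9}; col 7 has {3,4}; box has {1,2,4,5,8,9} → only 6 remains.
(5,7) = 7: row 5 has {2,6}; col 7 has {3,4,6}; box has {1,2,4,5,6,8,9} → only 7 remains.
(5,9) = 3: row 5 has {2,6,7}; col 9 has {1,5,6,9}; box has {1,2,4,5,6,7,8,9} → only 3 remains.
(6,2) = 7: row 6 has {1,3,4,5,6,8,9}; col 2 has {3,5,6}; box has {1,2,3,5,6,9} → only 7 remains.
(6,4) = 2: row 6 has {1,3,4,5,6,7,8,9}; col 4 has {1,3,8}; box has {3,4,6,7,8} → only 2 remains.
(9,3) = 5: row 9 has {2,3,6}; col 3 has {1,2,3,4,6,7,8,9}; box has {1,2,3,6,7} → only 5 remains.
(2,5) = 4: row 2 has {3,5}; col 5 has {2,6,7,8,9}; box has {1,5,8} → only 4 remains.
(1,5) = 3: row 1 has {1,6,7,8}; col 5 has {2,4,6,7,8,9}; box has {1,4,5,8} → only 3 remains.
(1,9) = 4: in row 1, 4 can only go here (every other open cell in that row sees a 4).
(1,1) = 5: in row 1, 5 can only go here (every other open cell in that row sees a 5).
(8,9) = 2: row 8 has {6,7,8}; col 9 has {1,3,4,5,6,9}; box has {6} → only 2 remains.
(2,9) = 8: row 2 has {3,4,5}; col 9 has {1,2,3,4,5,6,9}; box has {3,4,5,7} → only 8 remains.
(9,9) = 7: row 9 has {2,3,5,6}; col 9 has {1,2,3,4,5,6,8,9}; box has {2,6} → only 7 remains.
(9,4) = 4: row 9 has {2,3,5,6,7}; col 4 has {1,2,3,8}; box has {2,6,8,9} → only 4 remains.
(9,6) = 1: row 9 has {2,3,4,5,6,7}; col 6 has {4,5,6,8}; box has {2,4,6,8,9} → only 1 remains.
(9,8) = 9: row 9 has {1,2,3,4,5,6,7}; col 8 has {2,5,7,8}; box has {2,6,7} → only 9 remains.
(5,6) = 9: row 5 has {2,3,6,7}; col 6 has {1,4,5,6,8}; box has {2,3,4,6,7,8} → only 9 remains.
(8,5) = 5: row 8 has {2,6,7,8}; col 5 has {2,3,4,6,7,8,9}; box has {1,2,4,6,8,9} → only 5 remains.
(8,7) = 1: row 8 has {2,5,6,7,8}; col 7 has {3,4,6,7}; box has {2,6,7,9} → only 1 remains.
(9,7) = 8: row 9 has {1,2,3,4,5,6,7,9}; col 7 has {1,3,4,6,7}; box has {1,2,6,7,9} → only 8 remains.
(1,6) = 2: row 1 has {1,3,4,5,6,7,8}; col 6 has {1,4,5,6,8,9}; box has {1,3,4,5,8} → only 2 remains.
(1,7) = 9: row 1 has {1,2,3,4,5,6,7,8}; col 7 has {1,3,4,6,7,8}; box has {3,4,5,7,8} → only 9 remains.
(2,7) = 2: row 2 has {3,4,5,8}; col 7 has {1,3,4,6,7,8,9}; box has {3,4,5,7,8,9} → only 2 remains.
(3,6) = 7: row 3 has {3,4,5,8}; col 6 has {1,2,4,5,6,8,9}; box has {1,2,3,4,5,8} → only 7 remains.
(5,4) = 5: row 5 has {2,3,6,7,9}; col 4 has {1,2,3,4,8}; box has {2,3,4,6,7,8,9} → only 5 remains.
(5,5) = 1: row 5 has {2,3,5,6,7,9}; col 5 has {2,3,4,5,6,7,8,9}; box has {2,3,4,5,6,7,8,9} → only 1 remains.
(7,4) = 7: row 7 has {1,2,6,9}; col 4 has {1,2,3,4,5,8}; box has {1,2,4,5,6,8,9} → only 7 remains.
(7,6) = 3: row 7 has {1,2,6,7,9}; col 6 has {1,2,4,5,6,7,8,9}; box has {1,2,4,5,6,7,8,9} → only 3 remains.
(7,7) = 5: row 7 has {1,2,3,6,7,9}; col 7 has {1,2,3,4,6,7,8,9}; box has {1,2,6,7,8,9} → only 5 remains.
(7,8) = 4: row 7 has {1,2,3,5,6,7,9}; col 8 has {2,5,7,8,9}; box has {1,2,5,6,7,8,9} → only 4 remains.
(8,8) = 3: row 8 has {1,2,5,6,7,8}; col 8 has {2,4,5,7,8,9}; box has {1,2,4,5,6,7,8,9} → only 3 remains.
(3,1) = 9: row 3 has {3,4,5,7,8}; col 1 has {1,2,3,5,6}; box has {3,4,5,6,8} → only 9 remains.
(3,4) = 6: row 3 has {3,4,5,7,8,9}; col 4 has {1,2,3,4,5,7,8}; box has {1,2,3,4,5,7,8} → only 6 remains.
(3,8) = 1: row 3 has {3,4,5,6,7,8,9}; col 8 has {2,3,4,5,7,8,9}; box has {2,3,4,5,7,8,9} → only 1 remains.
(7,2) = 8: row 7 has {1,2,3,4,5,6,7,9}; col 2 has {3,5,6,7}; box has {1,2,3,5,6,7} → only 8 remains.
(8,1) = 4: row 8 has {1,2,3,5,6,7,8}; col 1 has {1,2,3,5,6,9}; box has {1,2,3,5,6,7,8} → only 4 remains.
(8,2) = 9: row 8 has {1,2,3,4,5,6,7,8}; col 2 has {3,5,6,7,8}; box has {1,2,3,4,5,6,7,8} → only 9 remains.
(2,1) = 7: row 2 has {2,3,4,5,8}; col 1 has {1,2,3,4,5,6,9}; box has {3,4,5,6,8,9} → only 7 remains.
(2,2) = 1: row 2 has {2,3,4,5,7,8}; col 2 has {3,5,6,7,8,9}; box has {3,4,5,6,7,8,9} → only 1 remains.
(2,4) = 9: row 2 has {1,2,3,4,5,7,8}; col 4 has {1,2,3,4,5,6,7,8}; box has {1,2,3,4,5,6,7,8} → only 9 remains.
(2,8) = 6: row 2 has {1,2,3,4,5,7,8,9}; col 8 has {1,2,3,4,5,7,8,9}; box has {1,2,3,4,5,7,8,9} → only 6 remains.
(3,2) = 2: row 3 has {1,3,4,5,6,7,8,9}; col 2 has {1,3,5,6,7,8,9}; box has {1,3,4,5,6,7,8,9} → only 2 remains.
(5,1) = 8: row 5 has {1,2,3,5,6,7,9}; col 1 has {1,2,3,4,5,6,7,9}; box has {1,2,3,5,6,7,9} → only 8 remains.
(5,2) = 4: row 5 has {1,2,3,5,6,7,8,9}; col 2 has {1,2,3,5,6,7,8,9}; box has {1,2,3,5,6,7,8,9} → only 4 remains.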